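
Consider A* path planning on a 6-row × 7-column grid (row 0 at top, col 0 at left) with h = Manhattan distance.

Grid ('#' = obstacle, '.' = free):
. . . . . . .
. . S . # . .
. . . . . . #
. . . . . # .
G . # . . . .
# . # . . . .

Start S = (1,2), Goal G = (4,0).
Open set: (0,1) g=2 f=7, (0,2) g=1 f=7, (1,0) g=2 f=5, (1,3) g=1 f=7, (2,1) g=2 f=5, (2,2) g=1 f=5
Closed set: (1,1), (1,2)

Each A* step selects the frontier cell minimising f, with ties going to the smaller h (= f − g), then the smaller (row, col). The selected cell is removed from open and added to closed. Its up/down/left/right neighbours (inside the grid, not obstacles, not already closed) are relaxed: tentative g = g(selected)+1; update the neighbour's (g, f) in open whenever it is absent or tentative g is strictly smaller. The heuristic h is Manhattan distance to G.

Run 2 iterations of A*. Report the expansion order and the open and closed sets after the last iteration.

order=[(1,0) → (2,0)]; open=[(0,0) g=3 f=7, (0,1) g=2 f=7, (0,2) g=1 f=7, (1,3) g=1 f=7, (2,1) g=2 f=5, (2,2) g=1 f=5, (3,0) g=4 f=5]; closed=[(1,0), (1,1), (1,2), (2,0)]

step 1: expand (1,0) (f=5, h=3) → closed; open now [(0,0) g=3 f=7, (0,1) g=2 f=7, (0,2) g=1 f=7, (1,3) g=1 f=7, (2,0) g=3 f=5, (2,1) g=2 f=5, (2,2) g=1 f=5]
step 2: expand (2,0) (f=5, h=2) → closed; open now [(0,0) g=3 f=7, (0,1) g=2 f=7, (0,2) g=1 f=7, (1,3) g=1 f=7, (2,1) g=2 f=5, (2,2) g=1 f=5, (3,0) g=4 f=5]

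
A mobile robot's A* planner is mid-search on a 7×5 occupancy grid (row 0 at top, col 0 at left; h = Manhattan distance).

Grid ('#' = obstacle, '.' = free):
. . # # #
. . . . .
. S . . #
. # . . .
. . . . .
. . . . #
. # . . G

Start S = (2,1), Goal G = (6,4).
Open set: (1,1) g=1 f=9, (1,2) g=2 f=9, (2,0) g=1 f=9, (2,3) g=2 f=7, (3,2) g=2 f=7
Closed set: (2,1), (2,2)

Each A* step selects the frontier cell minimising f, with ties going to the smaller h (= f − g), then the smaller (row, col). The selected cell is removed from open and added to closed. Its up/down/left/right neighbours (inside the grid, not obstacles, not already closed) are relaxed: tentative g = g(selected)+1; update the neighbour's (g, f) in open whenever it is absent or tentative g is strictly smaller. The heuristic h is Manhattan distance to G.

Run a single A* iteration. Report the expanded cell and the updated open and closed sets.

step 1: expand (2,3) (f=7, h=5) → closed; open now [(1,1) g=1 f=9, (1,2) g=2 f=9, (1,3) g=3 f=9, (2,0) g=1 f=9, (3,2) g=2 f=7, (3,3) g=3 f=7]

expanded=(2,3); open=[(1,1) g=1 f=9, (1,2) g=2 f=9, (1,3) g=3 f=9, (2,0) g=1 f=9, (3,2) g=2 f=7, (3,3) g=3 f=7]; closed=[(2,1), (2,2), (2,3)]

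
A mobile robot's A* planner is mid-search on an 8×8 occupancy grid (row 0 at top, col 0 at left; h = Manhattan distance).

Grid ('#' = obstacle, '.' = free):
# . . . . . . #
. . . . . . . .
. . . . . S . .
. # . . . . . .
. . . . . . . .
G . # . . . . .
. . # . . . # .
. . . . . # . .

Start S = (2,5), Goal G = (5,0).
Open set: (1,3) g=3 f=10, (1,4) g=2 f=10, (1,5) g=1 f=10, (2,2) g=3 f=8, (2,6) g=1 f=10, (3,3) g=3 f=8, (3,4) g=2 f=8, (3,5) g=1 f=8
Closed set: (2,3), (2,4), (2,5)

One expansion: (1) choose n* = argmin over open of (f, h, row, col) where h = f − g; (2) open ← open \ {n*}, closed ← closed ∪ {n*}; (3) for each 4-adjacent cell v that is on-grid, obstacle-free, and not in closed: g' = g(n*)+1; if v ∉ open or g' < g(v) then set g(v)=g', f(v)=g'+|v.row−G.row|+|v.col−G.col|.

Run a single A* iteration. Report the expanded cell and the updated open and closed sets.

expanded=(2,2); open=[(1,2) g=4 f=10, (1,3) g=3 f=10, (1,4) g=2 f=10, (1,5) g=1 f=10, (2,1) g=4 f=8, (2,6) g=1 f=10, (3,2) g=4 f=8, (3,3) g=3 f=8, (3,4) g=2 f=8, (3,5) g=1 f=8]; closed=[(2,2), (2,3), (2,4), (2,5)]

step 1: expand (2,2) (f=8, h=5) → closed; open now [(1,2) g=4 f=10, (1,3) g=3 f=10, (1,4) g=2 f=10, (1,5) g=1 f=10, (2,1) g=4 f=8, (2,6) g=1 f=10, (3,2) g=4 f=8, (3,3) g=3 f=8, (3,4) g=2 f=8, (3,5) g=1 f=8]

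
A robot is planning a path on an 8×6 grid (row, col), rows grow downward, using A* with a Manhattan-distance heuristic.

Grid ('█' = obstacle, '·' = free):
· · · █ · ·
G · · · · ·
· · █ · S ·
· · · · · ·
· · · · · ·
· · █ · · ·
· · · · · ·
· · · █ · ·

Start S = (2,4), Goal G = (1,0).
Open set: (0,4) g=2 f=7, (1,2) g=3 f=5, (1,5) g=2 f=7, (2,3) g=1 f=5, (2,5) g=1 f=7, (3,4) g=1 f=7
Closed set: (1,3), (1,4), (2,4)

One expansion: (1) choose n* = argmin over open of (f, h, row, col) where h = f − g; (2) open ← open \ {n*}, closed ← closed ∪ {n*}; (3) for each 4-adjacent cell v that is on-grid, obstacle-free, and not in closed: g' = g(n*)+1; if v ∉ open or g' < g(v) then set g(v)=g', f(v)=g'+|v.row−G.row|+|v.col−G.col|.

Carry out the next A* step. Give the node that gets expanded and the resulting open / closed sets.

expanded=(1,2); open=[(0,2) g=4 f=7, (0,4) g=2 f=7, (1,1) g=4 f=5, (1,5) g=2 f=7, (2,3) g=1 f=5, (2,5) g=1 f=7, (3,4) g=1 f=7]; closed=[(1,2), (1,3), (1,4), (2,4)]

step 1: expand (1,2) (f=5, h=2) → closed; open now [(0,2) g=4 f=7, (0,4) g=2 f=7, (1,1) g=4 f=5, (1,5) g=2 f=7, (2,3) g=1 f=5, (2,5) g=1 f=7, (3,4) g=1 f=7]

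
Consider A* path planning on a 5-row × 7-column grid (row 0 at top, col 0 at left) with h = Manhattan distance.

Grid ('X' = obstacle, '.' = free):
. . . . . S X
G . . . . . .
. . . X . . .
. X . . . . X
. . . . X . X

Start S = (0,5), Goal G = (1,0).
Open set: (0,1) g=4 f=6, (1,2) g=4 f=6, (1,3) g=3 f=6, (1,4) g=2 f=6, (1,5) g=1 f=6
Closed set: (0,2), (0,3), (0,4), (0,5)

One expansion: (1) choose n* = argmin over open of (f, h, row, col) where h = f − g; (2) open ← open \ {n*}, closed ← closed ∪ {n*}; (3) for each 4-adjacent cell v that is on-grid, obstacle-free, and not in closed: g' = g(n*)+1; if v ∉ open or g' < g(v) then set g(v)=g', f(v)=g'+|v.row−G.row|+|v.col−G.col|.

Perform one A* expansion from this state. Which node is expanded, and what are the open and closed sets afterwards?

expanded=(0,1); open=[(0,0) g=5 f=6, (1,1) g=5 f=6, (1,2) g=4 f=6, (1,3) g=3 f=6, (1,4) g=2 f=6, (1,5) g=1 f=6]; closed=[(0,1), (0,2), (0,3), (0,4), (0,5)]

step 1: expand (0,1) (f=6, h=2) → closed; open now [(0,0) g=5 f=6, (1,1) g=5 f=6, (1,2) g=4 f=6, (1,3) g=3 f=6, (1,4) g=2 f=6, (1,5) g=1 f=6]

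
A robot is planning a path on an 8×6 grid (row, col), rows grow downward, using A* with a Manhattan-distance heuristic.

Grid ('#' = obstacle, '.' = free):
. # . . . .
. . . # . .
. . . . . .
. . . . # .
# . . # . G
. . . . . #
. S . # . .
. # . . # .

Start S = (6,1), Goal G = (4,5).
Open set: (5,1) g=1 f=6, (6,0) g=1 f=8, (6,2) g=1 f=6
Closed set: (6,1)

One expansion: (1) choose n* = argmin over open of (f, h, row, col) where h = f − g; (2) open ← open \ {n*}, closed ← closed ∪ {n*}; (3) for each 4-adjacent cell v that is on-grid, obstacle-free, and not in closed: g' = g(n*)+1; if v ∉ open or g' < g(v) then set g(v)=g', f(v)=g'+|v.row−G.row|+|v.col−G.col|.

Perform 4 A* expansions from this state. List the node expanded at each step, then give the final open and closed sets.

step 1: expand (5,1) (f=6, h=5) → closed; open now [(4,1) g=2 f=6, (5,0) g=2 f=8, (5,2) g=2 f=6, (6,0) g=1 f=8, (6,2) g=1 f=6]
step 2: expand (4,1) (f=6, h=4) → closed; open now [(3,1) g=3 f=8, (4,2) g=3 f=6, (5,0) g=2 f=8, (5,2) g=2 f=6, (6,0) g=1 f=8, (6,2) g=1 f=6]
step 3: expand (4,2) (f=6, h=3) → closed; open now [(3,1) g=3 f=8, (3,2) g=4 f=8, (5,0) g=2 f=8, (5,2) g=2 f=6, (6,0) g=1 f=8, (6,2) g=1 f=6]
step 4: expand (5,2) (f=6, h=4) → closed; open now [(3,1) g=3 f=8, (3,2) g=4 f=8, (5,0) g=2 f=8, (5,3) g=3 f=6, (6,0) g=1 f=8, (6,2) g=1 f=6]

order=[(5,1) → (4,1) → (4,2) → (5,2)]; open=[(3,1) g=3 f=8, (3,2) g=4 f=8, (5,0) g=2 f=8, (5,3) g=3 f=6, (6,0) g=1 f=8, (6,2) g=1 f=6]; closed=[(4,1), (4,2), (5,1), (5,2), (6,1)]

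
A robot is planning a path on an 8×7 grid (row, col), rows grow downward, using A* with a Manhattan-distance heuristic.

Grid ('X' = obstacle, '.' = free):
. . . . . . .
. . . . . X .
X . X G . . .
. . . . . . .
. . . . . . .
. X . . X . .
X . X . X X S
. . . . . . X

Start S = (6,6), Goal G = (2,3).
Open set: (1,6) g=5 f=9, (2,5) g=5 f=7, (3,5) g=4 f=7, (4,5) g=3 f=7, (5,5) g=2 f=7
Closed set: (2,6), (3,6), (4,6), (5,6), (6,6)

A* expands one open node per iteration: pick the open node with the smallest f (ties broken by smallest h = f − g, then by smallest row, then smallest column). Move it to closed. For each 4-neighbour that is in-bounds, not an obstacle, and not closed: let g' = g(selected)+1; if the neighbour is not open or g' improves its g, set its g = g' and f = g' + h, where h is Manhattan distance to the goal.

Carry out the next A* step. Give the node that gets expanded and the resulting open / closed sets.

step 1: expand (2,5) (f=7, h=2) → closed; open now [(1,6) g=5 f=9, (2,4) g=6 f=7, (3,5) g=4 f=7, (4,5) g=3 f=7, (5,5) g=2 f=7]

expanded=(2,5); open=[(1,6) g=5 f=9, (2,4) g=6 f=7, (3,5) g=4 f=7, (4,5) g=3 f=7, (5,5) g=2 f=7]; closed=[(2,5), (2,6), (3,6), (4,6), (5,6), (6,6)]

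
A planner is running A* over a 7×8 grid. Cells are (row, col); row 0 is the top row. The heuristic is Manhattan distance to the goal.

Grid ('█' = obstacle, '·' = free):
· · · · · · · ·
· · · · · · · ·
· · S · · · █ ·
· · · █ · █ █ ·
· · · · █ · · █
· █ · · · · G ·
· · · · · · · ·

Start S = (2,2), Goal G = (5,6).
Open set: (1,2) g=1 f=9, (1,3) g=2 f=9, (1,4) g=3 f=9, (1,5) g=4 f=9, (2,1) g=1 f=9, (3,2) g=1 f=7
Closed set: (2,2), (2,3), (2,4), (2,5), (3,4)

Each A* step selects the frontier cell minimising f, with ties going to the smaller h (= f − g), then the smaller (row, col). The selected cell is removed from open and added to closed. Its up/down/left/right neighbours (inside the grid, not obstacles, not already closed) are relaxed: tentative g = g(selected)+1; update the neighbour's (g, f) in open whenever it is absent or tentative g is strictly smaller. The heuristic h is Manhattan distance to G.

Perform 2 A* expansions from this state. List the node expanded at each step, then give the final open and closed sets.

order=[(3,2) → (4,2)]; open=[(1,2) g=1 f=9, (1,3) g=2 f=9, (1,4) g=3 f=9, (1,5) g=4 f=9, (2,1) g=1 f=9, (3,1) g=2 f=9, (4,1) g=3 f=9, (4,3) g=3 f=7, (5,2) g=3 f=7]; closed=[(2,2), (2,3), (2,4), (2,5), (3,2), (3,4), (4,2)]

step 1: expand (3,2) (f=7, h=6) → closed; open now [(1,2) g=1 f=9, (1,3) g=2 f=9, (1,4) g=3 f=9, (1,5) g=4 f=9, (2,1) g=1 f=9, (3,1) g=2 f=9, (4,2) g=2 f=7]
step 2: expand (4,2) (f=7, h=5) → closed; open now [(1,2) g=1 f=9, (1,3) g=2 f=9, (1,4) g=3 f=9, (1,5) g=4 f=9, (2,1) g=1 f=9, (3,1) g=2 f=9, (4,1) g=3 f=9, (4,3) g=3 f=7, (5,2) g=3 f=7]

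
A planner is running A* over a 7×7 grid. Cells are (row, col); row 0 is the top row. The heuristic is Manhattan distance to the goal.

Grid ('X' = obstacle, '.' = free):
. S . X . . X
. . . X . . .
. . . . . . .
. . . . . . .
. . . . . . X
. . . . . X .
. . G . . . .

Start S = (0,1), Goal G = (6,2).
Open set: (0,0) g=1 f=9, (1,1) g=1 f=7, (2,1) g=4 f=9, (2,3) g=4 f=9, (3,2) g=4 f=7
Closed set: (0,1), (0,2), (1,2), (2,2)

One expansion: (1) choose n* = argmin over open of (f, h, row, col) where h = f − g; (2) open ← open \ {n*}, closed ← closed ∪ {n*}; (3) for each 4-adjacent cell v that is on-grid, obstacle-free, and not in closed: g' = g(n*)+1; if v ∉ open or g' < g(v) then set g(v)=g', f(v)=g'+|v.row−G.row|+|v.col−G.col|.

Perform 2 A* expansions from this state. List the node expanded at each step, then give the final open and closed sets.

step 1: expand (3,2) (f=7, h=3) → closed; open now [(0,0) g=1 f=9, (1,1) g=1 f=7, (2,1) g=4 f=9, (2,3) g=4 f=9, (3,1) g=5 f=9, (3,3) g=5 f=9, (4,2) g=5 f=7]
step 2: expand (4,2) (f=7, h=2) → closed; open now [(0,0) g=1 f=9, (1,1) g=1 f=7, (2,1) g=4 f=9, (2,3) g=4 f=9, (3,1) g=5 f=9, (3,3) g=5 f=9, (4,1) g=6 f=9, (4,3) g=6 f=9, (5,2) g=6 f=7]

order=[(3,2) → (4,2)]; open=[(0,0) g=1 f=9, (1,1) g=1 f=7, (2,1) g=4 f=9, (2,3) g=4 f=9, (3,1) g=5 f=9, (3,3) g=5 f=9, (4,1) g=6 f=9, (4,3) g=6 f=9, (5,2) g=6 f=7]; closed=[(0,1), (0,2), (1,2), (2,2), (3,2), (4,2)]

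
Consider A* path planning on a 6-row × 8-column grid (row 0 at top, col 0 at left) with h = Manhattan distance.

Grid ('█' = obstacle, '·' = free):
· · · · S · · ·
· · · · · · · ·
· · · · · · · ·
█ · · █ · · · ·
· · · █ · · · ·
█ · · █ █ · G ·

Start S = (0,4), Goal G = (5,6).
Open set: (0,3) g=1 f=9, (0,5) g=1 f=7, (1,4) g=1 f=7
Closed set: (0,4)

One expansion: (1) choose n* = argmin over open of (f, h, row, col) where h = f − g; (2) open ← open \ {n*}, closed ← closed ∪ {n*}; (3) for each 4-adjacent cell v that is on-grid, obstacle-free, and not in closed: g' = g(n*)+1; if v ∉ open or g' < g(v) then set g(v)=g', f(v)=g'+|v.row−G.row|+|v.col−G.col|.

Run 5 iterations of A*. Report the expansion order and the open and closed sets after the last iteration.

step 1: expand (0,5) (f=7, h=6) → closed; open now [(0,3) g=1 f=9, (0,6) g=2 f=7, (1,4) g=1 f=7, (1,5) g=2 f=7]
step 2: expand (0,6) (f=7, h=5) → closed; open now [(0,3) g=1 f=9, (0,7) g=3 f=9, (1,4) g=1 f=7, (1,5) g=2 f=7, (1,6) g=3 f=7]
step 3: expand (1,6) (f=7, h=4) → closed; open now [(0,3) g=1 f=9, (0,7) g=3 f=9, (1,4) g=1 f=7, (1,5) g=2 f=7, (1,7) g=4 f=9, (2,6) g=4 f=7]
step 4: expand (2,6) (f=7, h=3) → closed; open now [(0,3) g=1 f=9, (0,7) g=3 f=9, (1,4) g=1 f=7, (1,5) g=2 f=7, (1,7) g=4 f=9, (2,5) g=5 f=9, (2,7) g=5 f=9, (3,6) g=5 f=7]
step 5: expand (3,6) (f=7, h=2) → closed; open now [(0,3) g=1 f=9, (0,7) g=3 f=9, (1,4) g=1 f=7, (1,5) g=2 f=7, (1,7) g=4 f=9, (2,5) g=5 f=9, (2,7) g=5 f=9, (3,5) g=6 f=9, (3,7) g=6 f=9, (4,6) g=6 f=7]

order=[(0,5) → (0,6) → (1,6) → (2,6) → (3,6)]; open=[(0,3) g=1 f=9, (0,7) g=3 f=9, (1,4) g=1 f=7, (1,5) g=2 f=7, (1,7) g=4 f=9, (2,5) g=5 f=9, (2,7) g=5 f=9, (3,5) g=6 f=9, (3,7) g=6 f=9, (4,6) g=6 f=7]; closed=[(0,4), (0,5), (0,6), (1,6), (2,6), (3,6)]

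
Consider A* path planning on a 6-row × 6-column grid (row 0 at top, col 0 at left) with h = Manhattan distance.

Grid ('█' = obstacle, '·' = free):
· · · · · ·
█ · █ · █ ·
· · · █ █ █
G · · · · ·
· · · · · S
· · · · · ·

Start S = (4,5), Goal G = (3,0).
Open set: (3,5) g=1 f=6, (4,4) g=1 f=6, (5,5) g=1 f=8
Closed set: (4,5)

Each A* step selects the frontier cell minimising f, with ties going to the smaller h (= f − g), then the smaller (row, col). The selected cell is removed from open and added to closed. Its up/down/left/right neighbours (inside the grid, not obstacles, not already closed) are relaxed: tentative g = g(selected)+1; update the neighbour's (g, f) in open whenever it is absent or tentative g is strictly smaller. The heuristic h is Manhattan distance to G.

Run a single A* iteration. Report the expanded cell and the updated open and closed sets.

step 1: expand (3,5) (f=6, h=5) → closed; open now [(3,4) g=2 f=6, (4,4) g=1 f=6, (5,5) g=1 f=8]

expanded=(3,5); open=[(3,4) g=2 f=6, (4,4) g=1 f=6, (5,5) g=1 f=8]; closed=[(3,5), (4,5)]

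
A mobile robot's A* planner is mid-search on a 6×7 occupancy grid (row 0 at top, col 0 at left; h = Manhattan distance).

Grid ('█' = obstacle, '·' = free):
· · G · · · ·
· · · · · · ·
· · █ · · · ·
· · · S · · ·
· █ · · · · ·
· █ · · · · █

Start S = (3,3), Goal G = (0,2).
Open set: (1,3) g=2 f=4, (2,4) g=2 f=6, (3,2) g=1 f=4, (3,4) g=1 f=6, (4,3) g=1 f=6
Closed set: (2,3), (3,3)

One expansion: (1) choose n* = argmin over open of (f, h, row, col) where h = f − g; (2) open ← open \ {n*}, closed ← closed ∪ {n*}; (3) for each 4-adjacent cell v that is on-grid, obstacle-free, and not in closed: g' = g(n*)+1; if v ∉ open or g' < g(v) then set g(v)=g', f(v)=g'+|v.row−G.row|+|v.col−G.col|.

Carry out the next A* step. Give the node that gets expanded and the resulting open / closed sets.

expanded=(1,3); open=[(0,3) g=3 f=4, (1,2) g=3 f=4, (1,4) g=3 f=6, (2,4) g=2 f=6, (3,2) g=1 f=4, (3,4) g=1 f=6, (4,3) g=1 f=6]; closed=[(1,3), (2,3), (3,3)]

step 1: expand (1,3) (f=4, h=2) → closed; open now [(0,3) g=3 f=4, (1,2) g=3 f=4, (1,4) g=3 f=6, (2,4) g=2 f=6, (3,2) g=1 f=4, (3,4) g=1 f=6, (4,3) g=1 f=6]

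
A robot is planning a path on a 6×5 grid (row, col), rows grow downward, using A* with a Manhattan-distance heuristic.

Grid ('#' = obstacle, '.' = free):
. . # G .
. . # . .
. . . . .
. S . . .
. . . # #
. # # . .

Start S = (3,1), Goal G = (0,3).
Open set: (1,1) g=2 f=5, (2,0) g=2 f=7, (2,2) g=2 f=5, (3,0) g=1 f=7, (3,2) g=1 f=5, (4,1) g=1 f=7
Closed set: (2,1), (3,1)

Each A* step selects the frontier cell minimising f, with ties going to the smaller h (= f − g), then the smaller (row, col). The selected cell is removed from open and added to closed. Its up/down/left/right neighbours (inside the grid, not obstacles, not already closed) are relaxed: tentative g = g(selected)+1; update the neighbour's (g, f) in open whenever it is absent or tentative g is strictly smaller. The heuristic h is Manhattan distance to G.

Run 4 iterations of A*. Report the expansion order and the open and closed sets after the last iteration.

order=[(1,1) → (0,1) → (2,2) → (2,3)]; open=[(0,0) g=4 f=7, (1,0) g=3 f=7, (1,3) g=4 f=5, (2,0) g=2 f=7, (2,4) g=4 f=7, (3,0) g=1 f=7, (3,2) g=1 f=5, (3,3) g=4 f=7, (4,1) g=1 f=7]; closed=[(0,1), (1,1), (2,1), (2,2), (2,3), (3,1)]

step 1: expand (1,1) (f=5, h=3) → closed; open now [(0,1) g=3 f=5, (1,0) g=3 f=7, (2,0) g=2 f=7, (2,2) g=2 f=5, (3,0) g=1 f=7, (3,2) g=1 f=5, (4,1) g=1 f=7]
step 2: expand (0,1) (f=5, h=2) → closed; open now [(0,0) g=4 f=7, (1,0) g=3 f=7, (2,0) g=2 f=7, (2,2) g=2 f=5, (3,0) g=1 f=7, (3,2) g=1 f=5, (4,1) g=1 f=7]
step 3: expand (2,2) (f=5, h=3) → closed; open now [(0,0) g=4 f=7, (1,0) g=3 f=7, (2,0) g=2 f=7, (2,3) g=3 f=5, (3,0) g=1 f=7, (3,2) g=1 f=5, (4,1) g=1 f=7]
step 4: expand (2,3) (f=5, h=2) → closed; open now [(0,0) g=4 f=7, (1,0) g=3 f=7, (1,3) g=4 f=5, (2,0) g=2 f=7, (2,4) g=4 f=7, (3,0) g=1 f=7, (3,2) g=1 f=5, (3,3) g=4 f=7, (4,1) g=1 f=7]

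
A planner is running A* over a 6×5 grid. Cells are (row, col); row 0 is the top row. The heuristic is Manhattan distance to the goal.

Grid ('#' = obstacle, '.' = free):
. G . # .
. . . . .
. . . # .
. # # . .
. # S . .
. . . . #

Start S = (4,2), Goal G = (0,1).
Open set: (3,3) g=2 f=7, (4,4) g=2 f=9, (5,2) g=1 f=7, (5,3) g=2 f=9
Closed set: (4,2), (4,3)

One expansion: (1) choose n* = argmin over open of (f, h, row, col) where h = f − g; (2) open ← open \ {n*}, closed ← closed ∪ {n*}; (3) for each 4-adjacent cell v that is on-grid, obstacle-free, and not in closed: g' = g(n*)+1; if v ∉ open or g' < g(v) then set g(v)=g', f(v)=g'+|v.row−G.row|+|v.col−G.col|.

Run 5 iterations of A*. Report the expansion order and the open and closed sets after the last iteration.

step 1: expand (3,3) (f=7, h=5) → closed; open now [(3,4) g=3 f=9, (4,4) g=2 f=9, (5,2) g=1 f=7, (5,3) g=2 f=9]
step 2: expand (5,2) (f=7, h=6) → closed; open now [(3,4) g=3 f=9, (4,4) g=2 f=9, (5,1) g=2 f=7, (5,3) g=2 f=9]
step 3: expand (5,1) (f=7, h=5) → closed; open now [(3,4) g=3 f=9, (4,4) g=2 f=9, (5,0) g=3 f=9, (5,3) g=2 f=9]
step 4: expand (3,4) (f=9, h=6) → closed; open now [(2,4) g=4 f=9, (4,4) g=2 f=9, (5,0) g=3 f=9, (5,3) g=2 f=9]
step 5: expand (2,4) (f=9, h=5) → closed; open now [(1,4) g=5 f=9, (4,4) g=2 f=9, (5,0) g=3 f=9, (5,3) g=2 f=9]

order=[(3,3) → (5,2) → (5,1) → (3,4) → (2,4)]; open=[(1,4) g=5 f=9, (4,4) g=2 f=9, (5,0) g=3 f=9, (5,3) g=2 f=9]; closed=[(2,4), (3,3), (3,4), (4,2), (4,3), (5,1), (5,2)]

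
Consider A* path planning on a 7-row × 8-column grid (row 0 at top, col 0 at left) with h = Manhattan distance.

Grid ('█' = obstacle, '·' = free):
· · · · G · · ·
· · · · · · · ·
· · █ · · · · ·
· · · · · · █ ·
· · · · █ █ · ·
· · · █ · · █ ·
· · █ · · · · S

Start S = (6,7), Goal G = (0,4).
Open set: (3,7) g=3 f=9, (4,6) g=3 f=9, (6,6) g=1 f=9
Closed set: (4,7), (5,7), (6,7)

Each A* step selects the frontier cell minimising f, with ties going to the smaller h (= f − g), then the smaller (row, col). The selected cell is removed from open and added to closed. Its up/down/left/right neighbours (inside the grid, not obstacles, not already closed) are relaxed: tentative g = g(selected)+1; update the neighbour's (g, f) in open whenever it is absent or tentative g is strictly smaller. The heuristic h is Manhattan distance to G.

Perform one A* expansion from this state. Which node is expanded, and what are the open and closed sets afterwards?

expanded=(3,7); open=[(2,7) g=4 f=9, (4,6) g=3 f=9, (6,6) g=1 f=9]; closed=[(3,7), (4,7), (5,7), (6,7)]

step 1: expand (3,7) (f=9, h=6) → closed; open now [(2,7) g=4 f=9, (4,6) g=3 f=9, (6,6) g=1 f=9]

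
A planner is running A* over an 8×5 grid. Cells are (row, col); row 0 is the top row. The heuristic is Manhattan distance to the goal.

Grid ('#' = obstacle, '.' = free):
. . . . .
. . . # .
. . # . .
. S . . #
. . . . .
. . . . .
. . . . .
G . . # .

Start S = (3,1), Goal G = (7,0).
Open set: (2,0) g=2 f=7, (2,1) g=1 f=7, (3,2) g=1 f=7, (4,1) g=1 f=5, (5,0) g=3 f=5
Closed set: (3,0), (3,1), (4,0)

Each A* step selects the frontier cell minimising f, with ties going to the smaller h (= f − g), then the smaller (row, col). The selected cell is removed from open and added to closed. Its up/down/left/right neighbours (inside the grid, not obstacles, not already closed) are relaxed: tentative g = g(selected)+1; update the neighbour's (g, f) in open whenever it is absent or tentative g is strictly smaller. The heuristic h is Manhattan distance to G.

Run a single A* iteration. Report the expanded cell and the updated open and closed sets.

step 1: expand (5,0) (f=5, h=2) → closed; open now [(2,0) g=2 f=7, (2,1) g=1 f=7, (3,2) g=1 f=7, (4,1) g=1 f=5, (5,1) g=4 f=7, (6,0) g=4 f=5]

expanded=(5,0); open=[(2,0) g=2 f=7, (2,1) g=1 f=7, (3,2) g=1 f=7, (4,1) g=1 f=5, (5,1) g=4 f=7, (6,0) g=4 f=5]; closed=[(3,0), (3,1), (4,0), (5,0)]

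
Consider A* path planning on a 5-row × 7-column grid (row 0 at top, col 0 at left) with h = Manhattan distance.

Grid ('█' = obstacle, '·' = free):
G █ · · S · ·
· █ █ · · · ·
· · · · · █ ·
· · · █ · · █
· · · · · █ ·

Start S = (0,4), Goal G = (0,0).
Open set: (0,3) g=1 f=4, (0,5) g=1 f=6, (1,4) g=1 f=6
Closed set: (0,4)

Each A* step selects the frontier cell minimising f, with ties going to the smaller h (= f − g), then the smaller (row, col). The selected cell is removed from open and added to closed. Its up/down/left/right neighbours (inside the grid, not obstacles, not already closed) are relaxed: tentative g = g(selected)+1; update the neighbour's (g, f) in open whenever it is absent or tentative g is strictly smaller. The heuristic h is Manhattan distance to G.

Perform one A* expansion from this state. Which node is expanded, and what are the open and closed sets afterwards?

step 1: expand (0,3) (f=4, h=3) → closed; open now [(0,2) g=2 f=4, (0,5) g=1 f=6, (1,3) g=2 f=6, (1,4) g=1 f=6]

expanded=(0,3); open=[(0,2) g=2 f=4, (0,5) g=1 f=6, (1,3) g=2 f=6, (1,4) g=1 f=6]; closed=[(0,3), (0,4)]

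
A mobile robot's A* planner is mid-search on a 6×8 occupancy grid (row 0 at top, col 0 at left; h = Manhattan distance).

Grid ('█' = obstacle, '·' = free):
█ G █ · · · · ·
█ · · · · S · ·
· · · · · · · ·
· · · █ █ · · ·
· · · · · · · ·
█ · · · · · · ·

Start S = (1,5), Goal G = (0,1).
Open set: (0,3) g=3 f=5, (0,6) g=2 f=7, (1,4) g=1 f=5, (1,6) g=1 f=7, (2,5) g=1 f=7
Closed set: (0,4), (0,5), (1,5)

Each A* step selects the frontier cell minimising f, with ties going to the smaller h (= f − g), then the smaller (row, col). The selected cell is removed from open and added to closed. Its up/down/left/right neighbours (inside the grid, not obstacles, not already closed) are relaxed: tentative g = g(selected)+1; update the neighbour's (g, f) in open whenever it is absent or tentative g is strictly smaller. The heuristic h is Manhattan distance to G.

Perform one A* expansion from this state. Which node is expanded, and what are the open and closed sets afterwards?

step 1: expand (0,3) (f=5, h=2) → closed; open now [(0,6) g=2 f=7, (1,3) g=4 f=7, (1,4) g=1 f=5, (1,6) g=1 f=7, (2,5) g=1 f=7]

expanded=(0,3); open=[(0,6) g=2 f=7, (1,3) g=4 f=7, (1,4) g=1 f=5, (1,6) g=1 f=7, (2,5) g=1 f=7]; closed=[(0,3), (0,4), (0,5), (1,5)]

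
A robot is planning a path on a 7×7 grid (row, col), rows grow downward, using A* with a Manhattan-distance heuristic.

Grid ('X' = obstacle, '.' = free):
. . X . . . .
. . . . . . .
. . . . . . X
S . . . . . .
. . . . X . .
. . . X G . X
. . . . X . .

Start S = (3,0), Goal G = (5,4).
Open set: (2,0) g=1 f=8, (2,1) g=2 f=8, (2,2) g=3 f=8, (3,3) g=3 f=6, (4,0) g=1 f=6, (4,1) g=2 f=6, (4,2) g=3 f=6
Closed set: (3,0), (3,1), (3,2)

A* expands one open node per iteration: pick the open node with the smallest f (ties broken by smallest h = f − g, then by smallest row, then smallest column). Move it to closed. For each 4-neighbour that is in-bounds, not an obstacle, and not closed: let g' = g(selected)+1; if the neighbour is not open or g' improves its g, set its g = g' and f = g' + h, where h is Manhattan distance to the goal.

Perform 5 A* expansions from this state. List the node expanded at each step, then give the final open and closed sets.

order=[(3,3) → (3,4) → (4,3) → (4,2) → (5,2)]; open=[(2,0) g=1 f=8, (2,1) g=2 f=8, (2,2) g=3 f=8, (2,3) g=4 f=8, (2,4) g=5 f=8, (3,5) g=5 f=8, (4,0) g=1 f=6, (4,1) g=2 f=6, (5,1) g=5 f=8, (6,2) g=5 f=8]; closed=[(3,0), (3,1), (3,2), (3,3), (3,4), (4,2), (4,3), (5,2)]

step 1: expand (3,3) (f=6, h=3) → closed; open now [(2,0) g=1 f=8, (2,1) g=2 f=8, (2,2) g=3 f=8, (2,3) g=4 f=8, (3,4) g=4 f=6, (4,0) g=1 f=6, (4,1) g=2 f=6, (4,2) g=3 f=6, (4,3) g=4 f=6]
step 2: expand (3,4) (f=6, h=2) → closed; open now [(2,0) g=1 f=8, (2,1) g=2 f=8, (2,2) g=3 f=8, (2,3) g=4 f=8, (2,4) g=5 f=8, (3,5) g=5 f=8, (4,0) g=1 f=6, (4,1) g=2 f=6, (4,2) g=3 f=6, (4,3) g=4 f=6]
step 3: expand (4,3) (f=6, h=2) → closed; open now [(2,0) g=1 f=8, (2,1) g=2 f=8, (2,2) g=3 f=8, (2,3) g=4 f=8, (2,4) g=5 f=8, (3,5) g=5 f=8, (4,0) g=1 f=6, (4,1) g=2 f=6, (4,2) g=3 f=6]
step 4: expand (4,2) (f=6, h=3) → closed; open now [(2,0) g=1 f=8, (2,1) g=2 f=8, (2,2) g=3 f=8, (2,3) g=4 f=8, (2,4) g=5 f=8, (3,5) g=5 f=8, (4,0) g=1 f=6, (4,1) g=2 f=6, (5,2) g=4 f=6]
step 5: expand (5,2) (f=6, h=2) → closed; open now [(2,0) g=1 f=8, (2,1) g=2 f=8, (2,2) g=3 f=8, (2,3) g=4 f=8, (2,4) g=5 f=8, (3,5) g=5 f=8, (4,0) g=1 f=6, (4,1) g=2 f=6, (5,1) g=5 f=8, (6,2) g=5 f=8]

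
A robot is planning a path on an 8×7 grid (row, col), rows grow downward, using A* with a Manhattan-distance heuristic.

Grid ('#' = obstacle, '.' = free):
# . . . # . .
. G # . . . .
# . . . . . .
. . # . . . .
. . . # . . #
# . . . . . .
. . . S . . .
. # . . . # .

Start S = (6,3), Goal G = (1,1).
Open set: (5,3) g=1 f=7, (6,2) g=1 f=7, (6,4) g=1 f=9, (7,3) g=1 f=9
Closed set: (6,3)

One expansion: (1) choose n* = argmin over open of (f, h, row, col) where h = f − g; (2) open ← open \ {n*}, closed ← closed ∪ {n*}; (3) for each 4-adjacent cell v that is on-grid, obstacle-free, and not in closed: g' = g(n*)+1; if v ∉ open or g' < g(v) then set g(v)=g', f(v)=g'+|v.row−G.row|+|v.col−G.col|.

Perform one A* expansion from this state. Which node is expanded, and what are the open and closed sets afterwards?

expanded=(5,3); open=[(5,2) g=2 f=7, (5,4) g=2 f=9, (6,2) g=1 f=7, (6,4) g=1 f=9, (7,3) g=1 f=9]; closed=[(5,3), (6,3)]

step 1: expand (5,3) (f=7, h=6) → closed; open now [(5,2) g=2 f=7, (5,4) g=2 f=9, (6,2) g=1 f=7, (6,4) g=1 f=9, (7,3) g=1 f=9]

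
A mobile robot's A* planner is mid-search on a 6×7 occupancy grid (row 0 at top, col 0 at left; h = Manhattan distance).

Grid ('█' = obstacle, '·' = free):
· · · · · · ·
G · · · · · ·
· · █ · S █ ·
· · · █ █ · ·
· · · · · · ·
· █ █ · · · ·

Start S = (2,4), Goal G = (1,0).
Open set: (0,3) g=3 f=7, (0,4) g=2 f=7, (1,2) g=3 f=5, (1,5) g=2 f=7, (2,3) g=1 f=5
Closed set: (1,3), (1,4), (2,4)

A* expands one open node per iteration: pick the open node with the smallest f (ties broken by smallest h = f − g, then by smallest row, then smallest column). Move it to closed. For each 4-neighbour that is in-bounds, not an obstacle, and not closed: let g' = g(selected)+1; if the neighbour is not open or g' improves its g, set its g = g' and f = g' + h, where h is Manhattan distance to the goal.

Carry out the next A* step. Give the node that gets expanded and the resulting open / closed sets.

expanded=(1,2); open=[(0,2) g=4 f=7, (0,3) g=3 f=7, (0,4) g=2 f=7, (1,1) g=4 f=5, (1,5) g=2 f=7, (2,3) g=1 f=5]; closed=[(1,2), (1,3), (1,4), (2,4)]

step 1: expand (1,2) (f=5, h=2) → closed; open now [(0,2) g=4 f=7, (0,3) g=3 f=7, (0,4) g=2 f=7, (1,1) g=4 f=5, (1,5) g=2 f=7, (2,3) g=1 f=5]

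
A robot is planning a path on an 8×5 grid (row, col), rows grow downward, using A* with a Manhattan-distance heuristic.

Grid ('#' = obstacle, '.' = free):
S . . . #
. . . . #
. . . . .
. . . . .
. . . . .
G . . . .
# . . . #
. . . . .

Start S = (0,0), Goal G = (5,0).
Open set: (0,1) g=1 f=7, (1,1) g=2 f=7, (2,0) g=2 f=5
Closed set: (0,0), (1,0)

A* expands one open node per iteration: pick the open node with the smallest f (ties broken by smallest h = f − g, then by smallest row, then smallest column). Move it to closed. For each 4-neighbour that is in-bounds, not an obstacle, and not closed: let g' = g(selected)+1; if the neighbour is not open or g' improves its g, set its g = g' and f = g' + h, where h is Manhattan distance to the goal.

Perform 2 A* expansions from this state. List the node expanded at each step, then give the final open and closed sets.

order=[(2,0) → (3,0)]; open=[(0,1) g=1 f=7, (1,1) g=2 f=7, (2,1) g=3 f=7, (3,1) g=4 f=7, (4,0) g=4 f=5]; closed=[(0,0), (1,0), (2,0), (3,0)]

step 1: expand (2,0) (f=5, h=3) → closed; open now [(0,1) g=1 f=7, (1,1) g=2 f=7, (2,1) g=3 f=7, (3,0) g=3 f=5]
step 2: expand (3,0) (f=5, h=2) → closed; open now [(0,1) g=1 f=7, (1,1) g=2 f=7, (2,1) g=3 f=7, (3,1) g=4 f=7, (4,0) g=4 f=5]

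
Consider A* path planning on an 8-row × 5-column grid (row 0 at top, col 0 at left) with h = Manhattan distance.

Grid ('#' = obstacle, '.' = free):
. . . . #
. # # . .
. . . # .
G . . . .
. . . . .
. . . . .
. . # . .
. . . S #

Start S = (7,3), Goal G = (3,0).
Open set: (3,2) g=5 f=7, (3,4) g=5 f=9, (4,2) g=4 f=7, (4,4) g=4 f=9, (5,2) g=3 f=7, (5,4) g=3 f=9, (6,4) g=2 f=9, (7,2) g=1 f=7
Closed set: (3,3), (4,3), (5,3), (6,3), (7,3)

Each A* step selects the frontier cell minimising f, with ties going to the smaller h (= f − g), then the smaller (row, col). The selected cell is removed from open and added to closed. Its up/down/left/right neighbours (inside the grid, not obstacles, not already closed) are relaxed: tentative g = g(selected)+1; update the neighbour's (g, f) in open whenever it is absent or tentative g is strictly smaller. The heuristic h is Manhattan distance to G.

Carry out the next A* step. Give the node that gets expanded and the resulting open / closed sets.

step 1: expand (3,2) (f=7, h=2) → closed; open now [(2,2) g=6 f=9, (3,1) g=6 f=7, (3,4) g=5 f=9, (4,2) g=4 f=7, (4,4) g=4 f=9, (5,2) g=3 f=7, (5,4) g=3 f=9, (6,4) g=2 f=9, (7,2) g=1 f=7]

expanded=(3,2); open=[(2,2) g=6 f=9, (3,1) g=6 f=7, (3,4) g=5 f=9, (4,2) g=4 f=7, (4,4) g=4 f=9, (5,2) g=3 f=7, (5,4) g=3 f=9, (6,4) g=2 f=9, (7,2) g=1 f=7]; closed=[(3,2), (3,3), (4,3), (5,3), (6,3), (7,3)]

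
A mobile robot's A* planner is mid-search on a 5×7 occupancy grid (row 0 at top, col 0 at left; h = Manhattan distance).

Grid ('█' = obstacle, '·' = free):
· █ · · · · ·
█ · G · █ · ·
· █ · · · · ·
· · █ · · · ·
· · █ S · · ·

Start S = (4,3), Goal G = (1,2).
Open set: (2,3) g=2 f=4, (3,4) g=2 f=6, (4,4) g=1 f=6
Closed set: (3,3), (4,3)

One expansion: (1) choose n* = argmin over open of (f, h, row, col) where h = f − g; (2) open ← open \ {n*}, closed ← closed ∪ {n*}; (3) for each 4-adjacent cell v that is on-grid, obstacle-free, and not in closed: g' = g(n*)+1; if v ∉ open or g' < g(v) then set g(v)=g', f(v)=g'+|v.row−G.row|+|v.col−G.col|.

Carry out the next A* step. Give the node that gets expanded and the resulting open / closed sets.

step 1: expand (2,3) (f=4, h=2) → closed; open now [(1,3) g=3 f=4, (2,2) g=3 f=4, (2,4) g=3 f=6, (3,4) g=2 f=6, (4,4) g=1 f=6]

expanded=(2,3); open=[(1,3) g=3 f=4, (2,2) g=3 f=4, (2,4) g=3 f=6, (3,4) g=2 f=6, (4,4) g=1 f=6]; closed=[(2,3), (3,3), (4,3)]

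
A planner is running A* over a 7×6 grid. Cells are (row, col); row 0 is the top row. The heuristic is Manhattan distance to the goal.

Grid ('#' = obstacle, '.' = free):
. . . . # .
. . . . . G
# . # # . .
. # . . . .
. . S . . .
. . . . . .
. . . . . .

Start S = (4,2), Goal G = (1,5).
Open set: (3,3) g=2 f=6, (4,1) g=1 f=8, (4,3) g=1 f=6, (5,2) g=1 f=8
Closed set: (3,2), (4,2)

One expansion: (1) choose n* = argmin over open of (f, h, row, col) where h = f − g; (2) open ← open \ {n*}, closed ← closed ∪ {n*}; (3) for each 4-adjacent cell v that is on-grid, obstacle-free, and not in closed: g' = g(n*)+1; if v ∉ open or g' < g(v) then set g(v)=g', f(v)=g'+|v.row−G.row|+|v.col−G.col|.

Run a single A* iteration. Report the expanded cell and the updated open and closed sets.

expanded=(3,3); open=[(3,4) g=3 f=6, (4,1) g=1 f=8, (4,3) g=1 f=6, (5,2) g=1 f=8]; closed=[(3,2), (3,3), (4,2)]

step 1: expand (3,3) (f=6, h=4) → closed; open now [(3,4) g=3 f=6, (4,1) g=1 f=8, (4,3) g=1 f=6, (5,2) g=1 f=8]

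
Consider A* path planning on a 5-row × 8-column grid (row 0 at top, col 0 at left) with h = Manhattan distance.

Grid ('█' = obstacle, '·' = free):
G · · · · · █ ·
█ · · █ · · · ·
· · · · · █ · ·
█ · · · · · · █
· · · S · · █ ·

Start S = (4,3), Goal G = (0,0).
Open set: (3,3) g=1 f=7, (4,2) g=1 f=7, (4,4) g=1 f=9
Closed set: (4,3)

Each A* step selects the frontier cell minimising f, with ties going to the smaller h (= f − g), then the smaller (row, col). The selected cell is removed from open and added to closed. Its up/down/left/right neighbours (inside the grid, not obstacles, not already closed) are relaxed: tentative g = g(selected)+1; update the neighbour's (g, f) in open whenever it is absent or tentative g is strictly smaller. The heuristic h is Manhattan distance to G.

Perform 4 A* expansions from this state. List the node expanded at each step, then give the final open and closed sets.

order=[(3,3) → (2,3) → (2,2) → (1,2)]; open=[(0,2) g=5 f=7, (1,1) g=5 f=7, (2,1) g=4 f=7, (2,4) g=3 f=9, (3,2) g=2 f=7, (3,4) g=2 f=9, (4,2) g=1 f=7, (4,4) g=1 f=9]; closed=[(1,2), (2,2), (2,3), (3,3), (4,3)]

step 1: expand (3,3) (f=7, h=6) → closed; open now [(2,3) g=2 f=7, (3,2) g=2 f=7, (3,4) g=2 f=9, (4,2) g=1 f=7, (4,4) g=1 f=9]
step 2: expand (2,3) (f=7, h=5) → closed; open now [(2,2) g=3 f=7, (2,4) g=3 f=9, (3,2) g=2 f=7, (3,4) g=2 f=9, (4,2) g=1 f=7, (4,4) g=1 f=9]
step 3: expand (2,2) (f=7, h=4) → closed; open now [(1,2) g=4 f=7, (2,1) g=4 f=7, (2,4) g=3 f=9, (3,2) g=2 f=7, (3,4) g=2 f=9, (4,2) g=1 f=7, (4,4) g=1 f=9]
step 4: expand (1,2) (f=7, h=3) → closed; open now [(0,2) g=5 f=7, (1,1) g=5 f=7, (2,1) g=4 f=7, (2,4) g=3 f=9, (3,2) g=2 f=7, (3,4) g=2 f=9, (4,2) g=1 f=7, (4,4) g=1 f=9]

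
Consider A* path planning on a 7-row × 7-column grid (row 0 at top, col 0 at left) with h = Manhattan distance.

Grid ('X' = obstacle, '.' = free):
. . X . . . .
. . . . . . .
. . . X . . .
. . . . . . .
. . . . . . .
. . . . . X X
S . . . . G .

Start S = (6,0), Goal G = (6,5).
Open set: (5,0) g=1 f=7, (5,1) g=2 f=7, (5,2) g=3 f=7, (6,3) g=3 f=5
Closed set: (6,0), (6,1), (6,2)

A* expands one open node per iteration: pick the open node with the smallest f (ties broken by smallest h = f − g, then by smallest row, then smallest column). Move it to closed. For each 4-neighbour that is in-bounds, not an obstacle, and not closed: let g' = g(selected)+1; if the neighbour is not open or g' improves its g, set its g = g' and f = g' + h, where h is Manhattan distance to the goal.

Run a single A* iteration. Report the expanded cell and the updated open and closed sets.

expanded=(6,3); open=[(5,0) g=1 f=7, (5,1) g=2 f=7, (5,2) g=3 f=7, (5,3) g=4 f=7, (6,4) g=4 f=5]; closed=[(6,0), (6,1), (6,2), (6,3)]

step 1: expand (6,3) (f=5, h=2) → closed; open now [(5,0) g=1 f=7, (5,1) g=2 f=7, (5,2) g=3 f=7, (5,3) g=4 f=7, (6,4) g=4 f=5]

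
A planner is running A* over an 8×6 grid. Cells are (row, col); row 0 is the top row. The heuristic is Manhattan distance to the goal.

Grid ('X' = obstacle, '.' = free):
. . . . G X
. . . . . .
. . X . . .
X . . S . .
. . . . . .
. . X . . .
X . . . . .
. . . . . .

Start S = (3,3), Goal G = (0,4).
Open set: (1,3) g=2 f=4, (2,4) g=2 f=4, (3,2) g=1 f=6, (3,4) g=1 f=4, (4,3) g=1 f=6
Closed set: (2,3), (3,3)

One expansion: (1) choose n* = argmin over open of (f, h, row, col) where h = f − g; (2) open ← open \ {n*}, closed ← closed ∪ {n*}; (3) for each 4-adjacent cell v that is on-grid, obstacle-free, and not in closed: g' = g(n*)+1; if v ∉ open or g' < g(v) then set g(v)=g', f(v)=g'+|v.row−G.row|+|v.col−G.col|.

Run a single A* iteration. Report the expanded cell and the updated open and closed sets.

step 1: expand (1,3) (f=4, h=2) → closed; open now [(0,3) g=3 f=4, (1,2) g=3 f=6, (1,4) g=3 f=4, (2,4) g=2 f=4, (3,2) g=1 f=6, (3,4) g=1 f=4, (4,3) g=1 f=6]

expanded=(1,3); open=[(0,3) g=3 f=4, (1,2) g=3 f=6, (1,4) g=3 f=4, (2,4) g=2 f=4, (3,2) g=1 f=6, (3,4) g=1 f=4, (4,3) g=1 f=6]; closed=[(1,3), (2,3), (3,3)]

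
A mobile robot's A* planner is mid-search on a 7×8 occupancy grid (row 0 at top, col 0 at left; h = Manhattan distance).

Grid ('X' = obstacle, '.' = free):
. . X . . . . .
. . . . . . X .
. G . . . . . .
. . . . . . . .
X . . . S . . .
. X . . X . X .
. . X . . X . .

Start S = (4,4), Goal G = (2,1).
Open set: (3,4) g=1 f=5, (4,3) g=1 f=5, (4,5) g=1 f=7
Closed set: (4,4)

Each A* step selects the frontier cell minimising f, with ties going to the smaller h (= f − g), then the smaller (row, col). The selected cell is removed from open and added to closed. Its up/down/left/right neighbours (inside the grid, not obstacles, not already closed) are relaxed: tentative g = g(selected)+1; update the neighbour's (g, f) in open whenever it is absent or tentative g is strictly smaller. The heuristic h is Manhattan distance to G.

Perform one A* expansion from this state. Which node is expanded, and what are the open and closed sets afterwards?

expanded=(3,4); open=[(2,4) g=2 f=5, (3,3) g=2 f=5, (3,5) g=2 f=7, (4,3) g=1 f=5, (4,5) g=1 f=7]; closed=[(3,4), (4,4)]

step 1: expand (3,4) (f=5, h=4) → closed; open now [(2,4) g=2 f=5, (3,3) g=2 f=5, (3,5) g=2 f=7, (4,3) g=1 f=5, (4,5) g=1 f=7]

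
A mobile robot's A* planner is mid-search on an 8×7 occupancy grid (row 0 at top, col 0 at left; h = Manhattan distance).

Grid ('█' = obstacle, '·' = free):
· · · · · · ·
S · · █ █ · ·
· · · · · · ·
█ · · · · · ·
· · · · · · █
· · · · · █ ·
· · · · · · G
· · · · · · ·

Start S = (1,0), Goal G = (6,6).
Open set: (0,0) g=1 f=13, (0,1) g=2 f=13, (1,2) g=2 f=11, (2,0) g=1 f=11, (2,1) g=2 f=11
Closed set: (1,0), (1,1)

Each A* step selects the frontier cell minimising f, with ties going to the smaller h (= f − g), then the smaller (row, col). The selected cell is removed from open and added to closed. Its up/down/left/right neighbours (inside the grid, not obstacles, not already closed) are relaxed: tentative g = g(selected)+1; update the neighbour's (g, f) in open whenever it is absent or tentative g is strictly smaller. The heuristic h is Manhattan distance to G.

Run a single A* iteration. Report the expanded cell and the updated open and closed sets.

expanded=(1,2); open=[(0,0) g=1 f=13, (0,1) g=2 f=13, (0,2) g=3 f=13, (2,0) g=1 f=11, (2,1) g=2 f=11, (2,2) g=3 f=11]; closed=[(1,0), (1,1), (1,2)]

step 1: expand (1,2) (f=11, h=9) → closed; open now [(0,0) g=1 f=13, (0,1) g=2 f=13, (0,2) g=3 f=13, (2,0) g=1 f=11, (2,1) g=2 f=11, (2,2) g=3 f=11]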